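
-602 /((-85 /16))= 113.32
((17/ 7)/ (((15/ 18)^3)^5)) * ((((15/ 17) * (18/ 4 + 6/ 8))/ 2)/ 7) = 528958107648/ 42724609375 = 12.38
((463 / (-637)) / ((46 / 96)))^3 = -10976570855424 / 3144863536451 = -3.49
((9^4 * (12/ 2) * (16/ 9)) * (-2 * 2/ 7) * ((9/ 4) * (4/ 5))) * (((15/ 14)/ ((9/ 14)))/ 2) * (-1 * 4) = 1679616/ 7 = 239945.14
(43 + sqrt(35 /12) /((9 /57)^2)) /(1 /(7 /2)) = 301 /2 + 2527*sqrt(105) /108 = 390.26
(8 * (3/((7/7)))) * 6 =144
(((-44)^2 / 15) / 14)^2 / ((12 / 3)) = 234256 / 11025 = 21.25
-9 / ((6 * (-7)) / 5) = 15 / 14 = 1.07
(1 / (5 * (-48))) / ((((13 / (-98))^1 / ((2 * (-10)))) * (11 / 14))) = -343 / 429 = -0.80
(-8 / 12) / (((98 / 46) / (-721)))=4738 / 21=225.62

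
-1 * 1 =-1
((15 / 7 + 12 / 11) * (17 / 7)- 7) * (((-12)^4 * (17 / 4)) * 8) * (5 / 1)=1621555200 / 539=3008451.21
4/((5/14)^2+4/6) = 2352/467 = 5.04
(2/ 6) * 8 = 8/ 3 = 2.67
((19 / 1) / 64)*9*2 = 171 / 32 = 5.34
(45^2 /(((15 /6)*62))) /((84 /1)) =135 /868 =0.16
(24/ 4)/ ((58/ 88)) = 264/ 29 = 9.10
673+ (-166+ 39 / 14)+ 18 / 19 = 135855 / 266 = 510.73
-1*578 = -578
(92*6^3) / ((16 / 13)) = 16146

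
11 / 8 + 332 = 2667 / 8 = 333.38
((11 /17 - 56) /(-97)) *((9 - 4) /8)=4705 /13192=0.36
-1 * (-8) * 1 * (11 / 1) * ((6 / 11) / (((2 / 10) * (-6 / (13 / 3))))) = -520 / 3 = -173.33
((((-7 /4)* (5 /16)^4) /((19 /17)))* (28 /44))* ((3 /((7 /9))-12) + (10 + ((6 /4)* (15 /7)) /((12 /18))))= -1264375 /19922944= -0.06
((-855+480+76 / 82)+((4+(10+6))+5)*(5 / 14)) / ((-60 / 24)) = 209593 / 1435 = 146.06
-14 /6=-7 /3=-2.33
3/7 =0.43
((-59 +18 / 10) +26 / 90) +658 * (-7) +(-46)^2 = -114611 / 45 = -2546.91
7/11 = 0.64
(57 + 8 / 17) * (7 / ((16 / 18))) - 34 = 56927 / 136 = 418.58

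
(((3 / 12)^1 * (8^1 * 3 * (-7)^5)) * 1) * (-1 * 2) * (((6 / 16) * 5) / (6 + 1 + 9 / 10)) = 47868.04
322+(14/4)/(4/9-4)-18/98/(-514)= 258723473/805952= 321.02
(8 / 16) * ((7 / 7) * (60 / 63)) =0.48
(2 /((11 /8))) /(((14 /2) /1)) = 16 /77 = 0.21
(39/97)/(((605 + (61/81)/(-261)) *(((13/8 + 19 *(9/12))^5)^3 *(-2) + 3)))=-3626184950358736896/11185267809349507945894657553009796834215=-0.00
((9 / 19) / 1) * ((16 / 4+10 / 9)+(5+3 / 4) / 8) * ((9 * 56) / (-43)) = -105777 / 3268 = -32.37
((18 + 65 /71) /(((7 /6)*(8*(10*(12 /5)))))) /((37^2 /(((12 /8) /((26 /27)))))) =108783 /1132173952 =0.00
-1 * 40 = -40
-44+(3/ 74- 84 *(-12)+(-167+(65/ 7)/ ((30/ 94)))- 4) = 1277599/ 1554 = 822.14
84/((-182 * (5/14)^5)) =-3226944/40625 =-79.43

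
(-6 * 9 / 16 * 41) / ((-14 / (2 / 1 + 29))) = 306.40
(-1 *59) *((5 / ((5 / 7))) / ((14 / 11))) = -649 / 2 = -324.50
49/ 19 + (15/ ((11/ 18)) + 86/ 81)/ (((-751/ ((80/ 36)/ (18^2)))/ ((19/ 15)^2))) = 1075450859801/ 417072239595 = 2.58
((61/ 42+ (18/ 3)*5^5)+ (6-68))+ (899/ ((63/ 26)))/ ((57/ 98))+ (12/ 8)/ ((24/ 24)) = 69409862/ 3591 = 19328.84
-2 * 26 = -52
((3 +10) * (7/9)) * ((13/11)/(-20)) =-1183/1980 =-0.60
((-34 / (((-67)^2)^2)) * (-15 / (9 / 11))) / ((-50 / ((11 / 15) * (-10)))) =4114 / 906800445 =0.00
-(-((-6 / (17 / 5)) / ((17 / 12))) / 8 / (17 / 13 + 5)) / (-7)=585 / 165886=0.00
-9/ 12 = -3/ 4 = -0.75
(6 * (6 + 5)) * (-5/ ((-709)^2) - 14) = -464477574/ 502681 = -924.00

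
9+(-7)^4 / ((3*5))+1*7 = 176.07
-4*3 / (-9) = 4 / 3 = 1.33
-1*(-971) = 971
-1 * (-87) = 87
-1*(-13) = 13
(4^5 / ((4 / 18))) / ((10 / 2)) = 4608 / 5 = 921.60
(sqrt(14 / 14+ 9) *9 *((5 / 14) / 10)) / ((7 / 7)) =9 *sqrt(10) / 28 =1.02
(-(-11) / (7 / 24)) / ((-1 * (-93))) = 0.41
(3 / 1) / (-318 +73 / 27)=-81 / 8513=-0.01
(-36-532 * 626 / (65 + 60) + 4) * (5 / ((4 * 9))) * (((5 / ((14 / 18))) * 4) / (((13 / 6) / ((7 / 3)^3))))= -3669904 / 65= -56460.06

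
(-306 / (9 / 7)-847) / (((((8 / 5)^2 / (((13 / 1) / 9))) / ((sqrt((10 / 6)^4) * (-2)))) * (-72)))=-8815625 / 186624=-47.24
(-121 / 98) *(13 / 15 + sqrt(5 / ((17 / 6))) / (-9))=-1573 / 1470 + 121 *sqrt(510) / 14994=-0.89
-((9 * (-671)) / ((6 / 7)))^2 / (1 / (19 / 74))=-3772569339 / 296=-12745166.69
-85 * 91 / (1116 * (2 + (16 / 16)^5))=-7735 / 3348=-2.31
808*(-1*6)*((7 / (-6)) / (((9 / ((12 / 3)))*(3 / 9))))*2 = 45248 / 3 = 15082.67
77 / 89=0.87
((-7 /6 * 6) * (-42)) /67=294 /67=4.39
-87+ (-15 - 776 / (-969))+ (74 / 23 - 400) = -11098520 / 22287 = -497.98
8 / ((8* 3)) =1 / 3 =0.33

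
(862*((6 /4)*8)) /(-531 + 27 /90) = -19.49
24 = 24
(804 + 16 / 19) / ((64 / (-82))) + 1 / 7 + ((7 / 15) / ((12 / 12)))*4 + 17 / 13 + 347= -141270379 / 207480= -680.89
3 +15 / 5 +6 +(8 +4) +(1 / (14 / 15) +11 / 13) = 4717 / 182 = 25.92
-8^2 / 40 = -8 / 5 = -1.60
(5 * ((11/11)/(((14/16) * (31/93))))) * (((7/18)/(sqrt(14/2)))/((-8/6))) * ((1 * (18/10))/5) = -9 * sqrt(7)/35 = -0.68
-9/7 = -1.29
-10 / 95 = -2 / 19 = -0.11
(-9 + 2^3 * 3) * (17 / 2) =255 / 2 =127.50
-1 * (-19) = 19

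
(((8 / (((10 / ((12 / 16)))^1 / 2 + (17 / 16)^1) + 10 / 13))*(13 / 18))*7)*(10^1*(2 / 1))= 1514240 / 15909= 95.18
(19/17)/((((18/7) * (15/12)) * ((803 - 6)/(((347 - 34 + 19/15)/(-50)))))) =-626962/228639375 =-0.00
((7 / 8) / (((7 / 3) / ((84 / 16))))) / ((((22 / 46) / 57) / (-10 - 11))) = -1734453 / 352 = -4927.42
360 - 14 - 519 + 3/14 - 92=-3707/14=-264.79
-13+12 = -1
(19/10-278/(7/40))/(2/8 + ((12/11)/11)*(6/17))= -456929638/82075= -5567.22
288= 288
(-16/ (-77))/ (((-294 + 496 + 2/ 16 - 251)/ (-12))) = 1536/ 30107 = 0.05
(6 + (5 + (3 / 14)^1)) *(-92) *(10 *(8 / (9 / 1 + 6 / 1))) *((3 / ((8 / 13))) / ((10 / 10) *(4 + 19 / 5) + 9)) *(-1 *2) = 469430 / 147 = 3193.40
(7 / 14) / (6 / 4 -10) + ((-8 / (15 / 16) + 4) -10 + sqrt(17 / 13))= -3721 / 255 + sqrt(221) / 13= -13.45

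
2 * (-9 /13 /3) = -6 /13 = -0.46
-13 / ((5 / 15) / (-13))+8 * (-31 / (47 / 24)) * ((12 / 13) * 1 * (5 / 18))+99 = 350426 / 611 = 573.53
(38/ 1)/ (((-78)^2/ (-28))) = -0.17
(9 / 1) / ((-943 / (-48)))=432 / 943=0.46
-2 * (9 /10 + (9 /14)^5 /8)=-19656909 /10756480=-1.83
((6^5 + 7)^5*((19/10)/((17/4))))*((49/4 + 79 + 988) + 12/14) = 965305323547347897732543/70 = 13790076050676398539036.33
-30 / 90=-1 / 3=-0.33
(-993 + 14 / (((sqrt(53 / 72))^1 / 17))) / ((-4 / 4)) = 993 - 1428 *sqrt(106) / 53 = 715.60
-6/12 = -1/2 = -0.50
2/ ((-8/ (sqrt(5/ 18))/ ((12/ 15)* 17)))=-17* sqrt(10)/ 30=-1.79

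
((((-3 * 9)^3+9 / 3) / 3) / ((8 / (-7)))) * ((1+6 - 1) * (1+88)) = 3065160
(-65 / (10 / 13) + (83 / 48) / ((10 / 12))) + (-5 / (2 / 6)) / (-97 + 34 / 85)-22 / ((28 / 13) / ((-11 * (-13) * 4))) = -38155977 / 6440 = -5924.84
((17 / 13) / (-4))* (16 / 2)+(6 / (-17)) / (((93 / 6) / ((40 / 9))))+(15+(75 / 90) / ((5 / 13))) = 197995 / 13702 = 14.45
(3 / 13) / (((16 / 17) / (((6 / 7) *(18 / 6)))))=459 / 728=0.63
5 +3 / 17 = 88 / 17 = 5.18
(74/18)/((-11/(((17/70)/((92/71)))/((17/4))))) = -2627/159390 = -0.02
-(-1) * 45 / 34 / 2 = 45 / 68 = 0.66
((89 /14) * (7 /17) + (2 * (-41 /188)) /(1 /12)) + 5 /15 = -10945 /4794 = -2.28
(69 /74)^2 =4761 /5476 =0.87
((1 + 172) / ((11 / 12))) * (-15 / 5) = -6228 / 11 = -566.18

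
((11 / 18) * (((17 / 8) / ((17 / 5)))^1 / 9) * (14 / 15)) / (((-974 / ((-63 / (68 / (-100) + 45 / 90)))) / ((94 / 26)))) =-633325 / 12307464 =-0.05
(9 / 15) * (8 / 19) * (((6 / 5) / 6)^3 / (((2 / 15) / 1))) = 36 / 2375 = 0.02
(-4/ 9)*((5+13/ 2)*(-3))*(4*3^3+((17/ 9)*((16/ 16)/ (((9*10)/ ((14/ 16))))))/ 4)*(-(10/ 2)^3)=-1609700425/ 7776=-207008.80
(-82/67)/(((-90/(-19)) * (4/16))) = -3116/3015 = -1.03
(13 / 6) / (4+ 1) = 13 / 30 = 0.43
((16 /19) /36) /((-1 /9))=-4 /19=-0.21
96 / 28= 24 / 7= 3.43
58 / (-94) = -29 / 47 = -0.62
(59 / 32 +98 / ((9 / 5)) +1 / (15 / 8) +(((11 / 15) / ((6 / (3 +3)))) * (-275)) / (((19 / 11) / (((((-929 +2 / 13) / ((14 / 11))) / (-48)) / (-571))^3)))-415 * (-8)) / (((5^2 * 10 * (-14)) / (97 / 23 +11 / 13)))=-29292652676554737036595297 / 5996028222635098152960000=-4.89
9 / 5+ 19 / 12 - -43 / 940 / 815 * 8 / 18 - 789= -5416748183 / 6894900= -785.62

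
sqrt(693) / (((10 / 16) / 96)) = 2304 * sqrt(77) / 5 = 4043.50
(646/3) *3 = 646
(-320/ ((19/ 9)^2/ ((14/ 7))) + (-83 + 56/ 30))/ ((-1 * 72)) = 1216937/ 389880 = 3.12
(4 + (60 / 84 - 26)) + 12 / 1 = -9.29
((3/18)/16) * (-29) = -29/96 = -0.30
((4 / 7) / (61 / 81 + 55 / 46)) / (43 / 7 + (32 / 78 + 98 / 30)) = 242190 / 8110537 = 0.03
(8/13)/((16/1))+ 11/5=291/130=2.24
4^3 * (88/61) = 5632/61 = 92.33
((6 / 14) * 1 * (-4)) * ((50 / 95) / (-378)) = 20 / 8379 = 0.00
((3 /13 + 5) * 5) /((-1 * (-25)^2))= -0.04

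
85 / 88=0.97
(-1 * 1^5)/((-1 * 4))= 1/4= 0.25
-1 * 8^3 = -512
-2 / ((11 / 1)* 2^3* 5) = -1 / 220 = -0.00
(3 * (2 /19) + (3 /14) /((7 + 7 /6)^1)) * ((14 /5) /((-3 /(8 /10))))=-0.26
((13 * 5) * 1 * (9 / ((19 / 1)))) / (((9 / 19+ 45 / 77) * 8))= 5005 / 1376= 3.64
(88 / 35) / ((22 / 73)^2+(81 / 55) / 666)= 27.03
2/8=1/4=0.25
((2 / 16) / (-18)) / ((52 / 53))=-0.01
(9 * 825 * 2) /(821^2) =14850 /674041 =0.02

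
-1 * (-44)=44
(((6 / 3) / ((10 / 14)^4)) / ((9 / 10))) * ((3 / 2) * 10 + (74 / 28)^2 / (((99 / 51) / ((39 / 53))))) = 98811881 / 655875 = 150.66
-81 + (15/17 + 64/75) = -101062/1275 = -79.26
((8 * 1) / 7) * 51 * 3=1224 / 7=174.86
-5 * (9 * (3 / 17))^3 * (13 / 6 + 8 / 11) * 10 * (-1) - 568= 632351 / 54043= 11.70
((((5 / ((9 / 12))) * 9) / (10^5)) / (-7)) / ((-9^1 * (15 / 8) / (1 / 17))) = 1 / 3346875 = 0.00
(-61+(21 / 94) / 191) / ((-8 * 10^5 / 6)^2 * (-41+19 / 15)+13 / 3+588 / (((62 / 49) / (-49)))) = 916659801 / 10614979670122644494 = 0.00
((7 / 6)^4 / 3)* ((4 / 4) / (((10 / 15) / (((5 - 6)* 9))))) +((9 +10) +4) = 4223 / 288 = 14.66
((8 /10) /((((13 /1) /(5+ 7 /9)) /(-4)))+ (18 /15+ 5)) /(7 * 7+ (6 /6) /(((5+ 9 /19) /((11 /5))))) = 22360 /231201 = 0.10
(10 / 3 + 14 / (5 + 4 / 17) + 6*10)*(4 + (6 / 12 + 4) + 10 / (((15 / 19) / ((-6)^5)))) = -1735743700 / 267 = -6500912.73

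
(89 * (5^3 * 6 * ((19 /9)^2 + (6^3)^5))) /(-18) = -423695444230064125 /243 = -1743602651152527.26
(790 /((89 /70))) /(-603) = -55300 /53667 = -1.03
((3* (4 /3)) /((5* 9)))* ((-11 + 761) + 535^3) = 122504900 /9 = 13611655.56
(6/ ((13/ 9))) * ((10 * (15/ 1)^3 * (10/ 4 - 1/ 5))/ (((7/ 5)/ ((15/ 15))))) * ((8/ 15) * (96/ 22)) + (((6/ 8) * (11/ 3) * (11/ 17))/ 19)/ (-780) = 41592890870683/ 77597520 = 536007.99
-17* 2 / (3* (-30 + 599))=-34 / 1707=-0.02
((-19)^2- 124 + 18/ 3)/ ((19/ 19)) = 243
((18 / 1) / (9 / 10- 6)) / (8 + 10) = -10 / 51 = -0.20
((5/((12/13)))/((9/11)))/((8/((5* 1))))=4.14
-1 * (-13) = 13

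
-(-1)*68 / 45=68 / 45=1.51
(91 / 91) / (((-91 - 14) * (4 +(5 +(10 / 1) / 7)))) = -0.00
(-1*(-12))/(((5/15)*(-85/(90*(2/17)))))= -1296/289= -4.48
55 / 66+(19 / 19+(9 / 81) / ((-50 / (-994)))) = 1819 / 450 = 4.04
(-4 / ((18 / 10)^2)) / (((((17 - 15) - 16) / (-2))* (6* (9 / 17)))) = -850 / 15309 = -0.06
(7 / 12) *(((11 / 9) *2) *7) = 539 / 54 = 9.98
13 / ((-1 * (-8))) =13 / 8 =1.62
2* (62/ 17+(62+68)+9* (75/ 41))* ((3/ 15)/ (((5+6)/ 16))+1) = 14857034/ 38335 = 387.56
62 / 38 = 1.63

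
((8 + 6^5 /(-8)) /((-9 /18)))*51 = 98328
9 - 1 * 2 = 7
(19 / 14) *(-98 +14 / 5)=-646 / 5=-129.20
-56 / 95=-0.59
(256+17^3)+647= 5816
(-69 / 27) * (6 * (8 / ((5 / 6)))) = -736 / 5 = -147.20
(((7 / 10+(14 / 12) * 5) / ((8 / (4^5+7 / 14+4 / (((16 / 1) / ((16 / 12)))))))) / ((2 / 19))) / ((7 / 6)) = 817817 / 120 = 6815.14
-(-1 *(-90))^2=-8100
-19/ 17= -1.12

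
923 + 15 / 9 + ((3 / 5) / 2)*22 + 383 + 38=20284 / 15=1352.27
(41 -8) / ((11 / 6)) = 18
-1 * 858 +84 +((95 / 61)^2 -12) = -2915681 / 3721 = -783.57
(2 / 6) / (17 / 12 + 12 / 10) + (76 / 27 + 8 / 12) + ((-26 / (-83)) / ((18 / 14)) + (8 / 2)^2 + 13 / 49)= 346831433 / 17240013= 20.12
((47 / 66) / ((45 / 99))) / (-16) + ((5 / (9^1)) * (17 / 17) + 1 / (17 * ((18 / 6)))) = 11683 / 24480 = 0.48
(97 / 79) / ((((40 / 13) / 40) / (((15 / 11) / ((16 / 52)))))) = 245895 / 3476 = 70.74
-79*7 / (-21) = 79 / 3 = 26.33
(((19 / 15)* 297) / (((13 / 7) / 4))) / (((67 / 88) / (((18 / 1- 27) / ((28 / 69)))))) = -102792888 / 4355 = -23603.42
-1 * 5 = -5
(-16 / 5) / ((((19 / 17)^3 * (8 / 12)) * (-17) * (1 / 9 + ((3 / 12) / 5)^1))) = 249696 / 198911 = 1.26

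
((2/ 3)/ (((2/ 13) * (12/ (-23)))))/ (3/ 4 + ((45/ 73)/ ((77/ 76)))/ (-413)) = -694120427/ 62556651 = -11.10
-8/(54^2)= -2/729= -0.00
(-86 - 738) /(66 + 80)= -412 /73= -5.64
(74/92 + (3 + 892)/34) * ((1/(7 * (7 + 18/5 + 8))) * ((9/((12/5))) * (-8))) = -530350/84847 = -6.25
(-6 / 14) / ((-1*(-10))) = -3 / 70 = -0.04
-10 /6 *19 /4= -95 /12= -7.92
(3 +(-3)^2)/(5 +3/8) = 96/43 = 2.23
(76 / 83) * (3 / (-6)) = -38 / 83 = -0.46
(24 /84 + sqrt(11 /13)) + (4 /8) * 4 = sqrt(143) /13 + 16 /7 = 3.21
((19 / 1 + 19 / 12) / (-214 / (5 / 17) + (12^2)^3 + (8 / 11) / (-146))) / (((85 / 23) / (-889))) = -0.00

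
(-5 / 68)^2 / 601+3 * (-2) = -16674119 / 2779024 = -6.00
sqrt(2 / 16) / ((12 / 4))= sqrt(2) / 12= 0.12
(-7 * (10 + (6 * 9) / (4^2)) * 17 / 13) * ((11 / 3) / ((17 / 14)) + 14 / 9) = -131075 / 234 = -560.15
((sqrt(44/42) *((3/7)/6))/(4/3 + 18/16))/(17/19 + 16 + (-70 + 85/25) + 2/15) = -285 *sqrt(462)/10211012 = -0.00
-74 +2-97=-169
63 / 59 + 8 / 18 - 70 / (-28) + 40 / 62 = 153331 / 32922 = 4.66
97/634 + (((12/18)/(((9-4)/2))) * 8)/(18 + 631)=964583/6171990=0.16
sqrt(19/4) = sqrt(19)/2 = 2.18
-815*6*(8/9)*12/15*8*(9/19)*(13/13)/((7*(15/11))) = -918016/665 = -1380.48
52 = 52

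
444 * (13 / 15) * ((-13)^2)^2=10990272.80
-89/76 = -1.17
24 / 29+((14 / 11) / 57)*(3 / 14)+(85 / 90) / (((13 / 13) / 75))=2606195 / 36366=71.67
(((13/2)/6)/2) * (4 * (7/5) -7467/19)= -209.84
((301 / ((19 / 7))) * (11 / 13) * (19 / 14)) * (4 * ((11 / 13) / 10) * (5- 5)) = 0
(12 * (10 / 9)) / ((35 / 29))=232 / 21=11.05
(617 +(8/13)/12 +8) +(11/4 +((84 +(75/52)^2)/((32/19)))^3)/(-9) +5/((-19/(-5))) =-1574050823400140486137/110781210707361792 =-14208.64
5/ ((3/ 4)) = 6.67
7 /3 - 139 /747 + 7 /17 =32497 /12699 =2.56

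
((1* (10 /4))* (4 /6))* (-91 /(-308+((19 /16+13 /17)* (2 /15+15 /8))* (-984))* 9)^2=2067732576000 /32100054507481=0.06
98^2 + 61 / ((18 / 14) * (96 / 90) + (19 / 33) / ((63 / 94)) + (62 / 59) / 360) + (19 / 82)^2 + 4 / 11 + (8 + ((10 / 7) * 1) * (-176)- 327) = 25704834670160873 / 2836770803636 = 9061.30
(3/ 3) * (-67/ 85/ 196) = -67/ 16660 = -0.00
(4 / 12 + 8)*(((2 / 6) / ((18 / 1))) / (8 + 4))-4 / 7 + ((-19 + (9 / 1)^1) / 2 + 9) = 46831 / 13608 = 3.44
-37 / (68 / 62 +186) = -1147 / 5800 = -0.20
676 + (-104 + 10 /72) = 20597 /36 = 572.14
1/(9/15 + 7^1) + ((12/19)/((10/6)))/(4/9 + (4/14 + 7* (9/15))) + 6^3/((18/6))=4261309/59014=72.21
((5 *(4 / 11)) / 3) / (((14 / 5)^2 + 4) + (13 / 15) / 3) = 1500 / 30019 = 0.05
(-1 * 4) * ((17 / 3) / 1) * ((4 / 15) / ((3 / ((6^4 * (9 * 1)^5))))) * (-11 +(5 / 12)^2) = 1669307356.80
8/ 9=0.89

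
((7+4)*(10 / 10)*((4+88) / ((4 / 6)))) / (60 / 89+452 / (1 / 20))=67551 / 402310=0.17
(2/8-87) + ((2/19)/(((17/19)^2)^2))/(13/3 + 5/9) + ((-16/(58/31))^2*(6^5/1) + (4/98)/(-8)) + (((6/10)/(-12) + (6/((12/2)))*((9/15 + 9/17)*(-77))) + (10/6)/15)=774843417498343007/1362959488044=568500.70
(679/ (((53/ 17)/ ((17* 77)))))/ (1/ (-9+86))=1163453599/ 53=21951954.70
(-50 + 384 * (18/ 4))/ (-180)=-839/ 90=-9.32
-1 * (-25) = 25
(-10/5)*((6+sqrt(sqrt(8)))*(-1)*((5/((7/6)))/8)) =15*2^(3/4)/14+45/7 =8.23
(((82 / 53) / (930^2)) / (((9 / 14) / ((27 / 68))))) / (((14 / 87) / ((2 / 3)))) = 1189 / 259758300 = 0.00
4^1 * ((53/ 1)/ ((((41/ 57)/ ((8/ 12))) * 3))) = 8056/ 123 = 65.50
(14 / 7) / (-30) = -1 / 15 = -0.07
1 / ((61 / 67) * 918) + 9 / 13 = 504853 / 727974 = 0.69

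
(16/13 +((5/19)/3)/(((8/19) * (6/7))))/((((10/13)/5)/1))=2759/288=9.58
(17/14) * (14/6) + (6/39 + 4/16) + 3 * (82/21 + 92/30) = 131867/5460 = 24.15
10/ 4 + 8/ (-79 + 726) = 3251/ 1294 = 2.51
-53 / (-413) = 53 / 413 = 0.13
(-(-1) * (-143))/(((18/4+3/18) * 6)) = -143/28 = -5.11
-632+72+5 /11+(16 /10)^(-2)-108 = -469677 /704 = -667.15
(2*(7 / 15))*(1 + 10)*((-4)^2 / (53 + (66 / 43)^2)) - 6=-3.03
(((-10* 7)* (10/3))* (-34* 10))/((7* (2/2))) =34000/3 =11333.33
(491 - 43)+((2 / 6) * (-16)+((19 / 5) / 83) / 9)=1653379 / 3735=442.67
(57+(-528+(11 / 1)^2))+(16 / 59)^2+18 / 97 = -118092460 / 337657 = -349.74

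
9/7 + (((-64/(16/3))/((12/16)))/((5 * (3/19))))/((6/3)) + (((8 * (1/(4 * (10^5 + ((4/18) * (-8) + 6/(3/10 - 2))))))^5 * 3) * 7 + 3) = -16082749579067322286362415363948472971/2750307338439851531055493525299023520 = -5.85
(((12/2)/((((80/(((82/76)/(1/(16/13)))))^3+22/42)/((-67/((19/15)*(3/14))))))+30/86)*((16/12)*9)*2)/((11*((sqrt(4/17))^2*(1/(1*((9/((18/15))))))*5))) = 13531045237323795/2843976062444297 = 4.76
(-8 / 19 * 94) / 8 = -94 / 19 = -4.95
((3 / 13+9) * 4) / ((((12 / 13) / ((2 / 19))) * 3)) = 80 / 57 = 1.40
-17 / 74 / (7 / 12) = -0.39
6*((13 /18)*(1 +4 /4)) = 26 /3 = 8.67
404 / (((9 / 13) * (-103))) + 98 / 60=-37379 / 9270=-4.03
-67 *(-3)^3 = 1809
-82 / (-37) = 82 / 37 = 2.22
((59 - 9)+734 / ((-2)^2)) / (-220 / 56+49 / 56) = -13076 / 171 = -76.47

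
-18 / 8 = -9 / 4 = -2.25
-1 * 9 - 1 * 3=-12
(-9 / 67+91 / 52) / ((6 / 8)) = 433 / 201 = 2.15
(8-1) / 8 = 7 / 8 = 0.88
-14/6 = -7/3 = -2.33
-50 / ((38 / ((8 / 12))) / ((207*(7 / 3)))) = -8050 / 19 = -423.68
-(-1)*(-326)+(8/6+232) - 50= -428/3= -142.67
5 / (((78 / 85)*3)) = 425 / 234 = 1.82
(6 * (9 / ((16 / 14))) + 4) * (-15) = -3075 / 4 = -768.75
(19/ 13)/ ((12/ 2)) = 19/ 78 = 0.24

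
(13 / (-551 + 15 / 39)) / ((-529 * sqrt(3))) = 0.00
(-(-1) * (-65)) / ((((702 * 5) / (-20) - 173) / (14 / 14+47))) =6240 / 697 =8.95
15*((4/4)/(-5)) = -3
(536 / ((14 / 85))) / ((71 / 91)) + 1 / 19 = 5626731 / 1349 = 4171.04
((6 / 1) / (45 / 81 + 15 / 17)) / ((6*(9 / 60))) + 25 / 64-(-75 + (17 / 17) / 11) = 56275 / 704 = 79.94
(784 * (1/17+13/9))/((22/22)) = 180320/153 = 1178.56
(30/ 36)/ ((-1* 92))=-5/ 552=-0.01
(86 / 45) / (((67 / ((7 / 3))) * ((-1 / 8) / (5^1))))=-4816 / 1809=-2.66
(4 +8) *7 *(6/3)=168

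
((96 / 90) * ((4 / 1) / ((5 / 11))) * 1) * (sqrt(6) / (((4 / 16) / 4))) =11264 * sqrt(6) / 75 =367.88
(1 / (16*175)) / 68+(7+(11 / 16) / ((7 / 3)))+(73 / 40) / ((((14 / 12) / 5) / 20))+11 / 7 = 31472101 / 190400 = 165.29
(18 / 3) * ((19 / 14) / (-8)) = -57 / 56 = -1.02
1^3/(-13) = -1/13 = -0.08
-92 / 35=-2.63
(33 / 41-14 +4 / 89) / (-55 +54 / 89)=47985 / 198481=0.24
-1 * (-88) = 88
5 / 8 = 0.62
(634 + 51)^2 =469225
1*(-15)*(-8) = 120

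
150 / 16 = 75 / 8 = 9.38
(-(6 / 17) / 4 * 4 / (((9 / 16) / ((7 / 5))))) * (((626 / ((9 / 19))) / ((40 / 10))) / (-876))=166516 / 502605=0.33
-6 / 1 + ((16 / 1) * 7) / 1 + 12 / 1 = 118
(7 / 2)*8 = 28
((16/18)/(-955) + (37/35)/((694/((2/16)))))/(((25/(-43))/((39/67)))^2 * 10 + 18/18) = -77279363629/1145691013814480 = -0.00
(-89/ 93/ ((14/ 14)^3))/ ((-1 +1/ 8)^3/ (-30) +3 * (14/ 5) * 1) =-455680/ 4010377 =-0.11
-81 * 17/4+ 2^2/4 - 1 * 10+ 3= -1401/4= -350.25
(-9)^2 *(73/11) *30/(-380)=-42.44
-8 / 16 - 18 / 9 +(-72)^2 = 10363 / 2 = 5181.50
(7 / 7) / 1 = 1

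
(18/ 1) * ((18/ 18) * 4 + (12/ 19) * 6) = 2664/ 19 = 140.21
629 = 629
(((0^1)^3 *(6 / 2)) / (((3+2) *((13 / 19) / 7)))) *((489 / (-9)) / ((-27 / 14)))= 0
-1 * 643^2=-413449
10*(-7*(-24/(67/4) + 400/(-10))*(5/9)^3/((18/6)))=24290000/146529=165.77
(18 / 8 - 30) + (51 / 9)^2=157 / 36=4.36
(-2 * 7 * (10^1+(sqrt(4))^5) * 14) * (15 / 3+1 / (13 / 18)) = -683256 / 13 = -52558.15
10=10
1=1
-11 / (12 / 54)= -99 / 2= -49.50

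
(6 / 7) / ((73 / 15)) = 90 / 511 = 0.18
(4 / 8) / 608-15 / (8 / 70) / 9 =-53197 / 3648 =-14.58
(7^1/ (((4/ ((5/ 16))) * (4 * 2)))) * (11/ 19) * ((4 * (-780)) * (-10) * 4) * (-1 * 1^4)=-4939.14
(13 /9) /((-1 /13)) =-169 /9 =-18.78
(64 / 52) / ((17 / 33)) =528 / 221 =2.39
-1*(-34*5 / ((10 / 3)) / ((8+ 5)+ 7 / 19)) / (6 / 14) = 2261 / 254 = 8.90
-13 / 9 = -1.44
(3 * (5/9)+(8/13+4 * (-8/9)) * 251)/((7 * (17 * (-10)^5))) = 0.00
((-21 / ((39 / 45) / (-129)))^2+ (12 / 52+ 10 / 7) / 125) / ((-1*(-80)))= 722401411919 / 5915000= 122130.42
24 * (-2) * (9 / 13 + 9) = -6048 / 13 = -465.23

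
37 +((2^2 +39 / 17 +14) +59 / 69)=68209 / 1173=58.15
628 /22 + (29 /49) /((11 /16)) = 15850 /539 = 29.41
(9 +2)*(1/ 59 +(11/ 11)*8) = 5203/ 59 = 88.19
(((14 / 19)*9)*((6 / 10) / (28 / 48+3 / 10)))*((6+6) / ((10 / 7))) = 190512 / 5035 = 37.84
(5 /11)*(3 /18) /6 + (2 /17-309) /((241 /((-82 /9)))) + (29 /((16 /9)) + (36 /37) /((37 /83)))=89391665273 /2961442704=30.19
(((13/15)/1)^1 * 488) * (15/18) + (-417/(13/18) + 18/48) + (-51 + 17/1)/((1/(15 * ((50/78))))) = -516193/936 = -551.49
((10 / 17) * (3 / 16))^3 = 3375 / 2515456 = 0.00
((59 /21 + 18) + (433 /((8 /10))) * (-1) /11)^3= -18061030494053 /788889024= -22894.26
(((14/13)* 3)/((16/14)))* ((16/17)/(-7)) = -0.38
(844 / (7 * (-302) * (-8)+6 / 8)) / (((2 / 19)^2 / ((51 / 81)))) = 5179628 / 1826577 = 2.84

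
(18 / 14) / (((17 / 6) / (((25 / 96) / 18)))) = 25 / 3808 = 0.01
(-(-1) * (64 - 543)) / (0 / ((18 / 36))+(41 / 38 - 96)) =18202 / 3607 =5.05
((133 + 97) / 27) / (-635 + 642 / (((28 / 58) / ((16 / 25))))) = 40250 / 1021113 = 0.04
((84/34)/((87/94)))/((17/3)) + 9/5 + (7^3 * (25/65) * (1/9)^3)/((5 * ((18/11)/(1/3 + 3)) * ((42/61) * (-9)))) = 1308105449279/579020912730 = 2.26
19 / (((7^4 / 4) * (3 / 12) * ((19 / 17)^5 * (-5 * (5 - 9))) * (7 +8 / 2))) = 5679428 / 17209539655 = 0.00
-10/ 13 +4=42/ 13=3.23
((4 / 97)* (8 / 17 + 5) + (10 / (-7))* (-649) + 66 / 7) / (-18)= -5406724 / 103887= -52.04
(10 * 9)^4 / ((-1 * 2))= -32805000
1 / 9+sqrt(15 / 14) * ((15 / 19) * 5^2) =1 / 9+375 * sqrt(210) / 266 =20.54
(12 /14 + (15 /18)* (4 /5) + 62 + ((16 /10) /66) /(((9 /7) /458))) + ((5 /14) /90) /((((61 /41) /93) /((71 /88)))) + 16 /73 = 107507062933 /1481245920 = 72.58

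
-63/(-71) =63/71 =0.89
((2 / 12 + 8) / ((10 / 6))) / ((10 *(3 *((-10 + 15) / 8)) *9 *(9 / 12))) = 392 / 10125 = 0.04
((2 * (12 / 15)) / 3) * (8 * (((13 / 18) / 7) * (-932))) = -387712 / 945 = -410.28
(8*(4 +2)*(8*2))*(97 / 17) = 74496 / 17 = 4382.12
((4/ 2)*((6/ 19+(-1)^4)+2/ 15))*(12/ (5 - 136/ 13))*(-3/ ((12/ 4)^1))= 42952/ 6745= 6.37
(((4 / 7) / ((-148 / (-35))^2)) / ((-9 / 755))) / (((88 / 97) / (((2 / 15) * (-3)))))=2563225 / 2168496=1.18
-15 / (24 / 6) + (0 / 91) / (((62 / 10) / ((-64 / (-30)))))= -15 / 4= -3.75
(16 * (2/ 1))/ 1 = 32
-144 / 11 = -13.09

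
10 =10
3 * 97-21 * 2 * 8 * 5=-1389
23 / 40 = 0.58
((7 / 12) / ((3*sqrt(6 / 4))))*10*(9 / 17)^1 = 35*sqrt(6) / 102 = 0.84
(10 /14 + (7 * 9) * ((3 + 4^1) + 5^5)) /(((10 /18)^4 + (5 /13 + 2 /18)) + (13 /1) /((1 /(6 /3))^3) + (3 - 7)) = 117808141581 /60057949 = 1961.57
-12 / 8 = -3 / 2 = -1.50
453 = 453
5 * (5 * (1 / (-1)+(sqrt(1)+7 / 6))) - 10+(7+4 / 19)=3007 / 114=26.38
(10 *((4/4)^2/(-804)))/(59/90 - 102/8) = 150/145859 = 0.00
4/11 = 0.36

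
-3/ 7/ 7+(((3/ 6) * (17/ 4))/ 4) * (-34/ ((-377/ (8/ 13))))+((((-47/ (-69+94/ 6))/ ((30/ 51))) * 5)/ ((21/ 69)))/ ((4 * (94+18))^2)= -69666545369/ 2203376680960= -0.03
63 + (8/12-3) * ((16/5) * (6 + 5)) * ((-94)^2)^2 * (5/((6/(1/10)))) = -24047065133/45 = -534379225.18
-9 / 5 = -1.80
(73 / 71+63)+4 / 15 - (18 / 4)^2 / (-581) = 159219841 / 2475060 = 64.33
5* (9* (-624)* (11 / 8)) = -38610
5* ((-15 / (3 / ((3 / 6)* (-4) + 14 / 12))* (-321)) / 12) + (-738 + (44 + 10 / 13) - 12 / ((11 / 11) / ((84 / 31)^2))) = -401364307 / 299832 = -1338.63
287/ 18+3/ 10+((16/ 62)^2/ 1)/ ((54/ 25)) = 2111473/ 129735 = 16.28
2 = 2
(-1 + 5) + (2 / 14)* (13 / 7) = 4.27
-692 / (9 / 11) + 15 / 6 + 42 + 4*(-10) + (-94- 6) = -16943 / 18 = -941.28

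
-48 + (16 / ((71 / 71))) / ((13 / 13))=-32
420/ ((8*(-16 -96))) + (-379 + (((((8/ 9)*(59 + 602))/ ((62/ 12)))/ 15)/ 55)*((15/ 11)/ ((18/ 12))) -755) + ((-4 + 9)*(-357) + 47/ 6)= -15726347141/ 5401440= -2911.51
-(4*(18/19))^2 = -5184/361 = -14.36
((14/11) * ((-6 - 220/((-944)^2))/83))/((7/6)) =-4010277/50850448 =-0.08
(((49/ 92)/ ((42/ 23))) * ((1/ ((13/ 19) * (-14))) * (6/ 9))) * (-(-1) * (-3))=19/ 312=0.06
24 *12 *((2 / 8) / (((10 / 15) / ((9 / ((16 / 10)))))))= 1215 / 2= 607.50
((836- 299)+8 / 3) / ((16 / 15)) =8095 / 16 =505.94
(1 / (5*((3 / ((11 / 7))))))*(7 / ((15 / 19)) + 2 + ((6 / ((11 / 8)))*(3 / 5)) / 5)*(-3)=-3.58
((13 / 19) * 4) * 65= 3380 / 19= 177.89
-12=-12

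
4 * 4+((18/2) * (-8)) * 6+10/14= -415.29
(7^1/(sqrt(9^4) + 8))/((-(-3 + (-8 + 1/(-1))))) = 7/1068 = 0.01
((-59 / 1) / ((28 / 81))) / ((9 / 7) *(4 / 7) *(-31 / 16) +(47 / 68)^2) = 38671668 / 214283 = 180.47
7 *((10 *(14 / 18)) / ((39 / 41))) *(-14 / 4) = -70315 / 351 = -200.33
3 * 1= 3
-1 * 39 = -39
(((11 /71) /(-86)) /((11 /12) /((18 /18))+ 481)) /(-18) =11 /52966497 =0.00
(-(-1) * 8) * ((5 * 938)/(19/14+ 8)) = 525280/131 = 4009.77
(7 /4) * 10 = 17.50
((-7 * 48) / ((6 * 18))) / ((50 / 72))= -112 / 25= -4.48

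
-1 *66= -66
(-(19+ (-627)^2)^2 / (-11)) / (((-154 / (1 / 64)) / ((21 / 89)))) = -28981003107 / 86152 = -336393.85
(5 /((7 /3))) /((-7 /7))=-15 /7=-2.14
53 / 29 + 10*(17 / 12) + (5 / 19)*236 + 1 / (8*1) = 1034441 / 13224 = 78.22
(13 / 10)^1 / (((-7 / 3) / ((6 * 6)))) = -702 / 35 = -20.06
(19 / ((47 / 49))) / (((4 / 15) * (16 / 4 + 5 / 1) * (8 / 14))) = 32585 / 2256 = 14.44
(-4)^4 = 256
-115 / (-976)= 115 / 976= 0.12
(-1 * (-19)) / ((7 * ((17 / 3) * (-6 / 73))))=-1387 / 238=-5.83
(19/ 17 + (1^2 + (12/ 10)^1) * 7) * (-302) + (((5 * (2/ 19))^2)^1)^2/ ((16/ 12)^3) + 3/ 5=-221000566413/ 44309140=-4987.70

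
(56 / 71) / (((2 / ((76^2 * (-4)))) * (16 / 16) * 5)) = -646912 / 355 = -1822.29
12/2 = 6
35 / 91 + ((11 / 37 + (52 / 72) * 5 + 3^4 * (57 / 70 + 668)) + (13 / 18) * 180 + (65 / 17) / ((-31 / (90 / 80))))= 34691328596909 / 638787240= 54308.11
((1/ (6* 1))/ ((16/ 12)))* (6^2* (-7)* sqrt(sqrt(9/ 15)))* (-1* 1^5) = 63* 3^(1/ 4)* 5^(3/ 4)/ 10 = 27.72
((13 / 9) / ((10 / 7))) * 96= 1456 / 15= 97.07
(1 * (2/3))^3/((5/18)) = 16/15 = 1.07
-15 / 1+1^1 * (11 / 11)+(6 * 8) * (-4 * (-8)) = 1522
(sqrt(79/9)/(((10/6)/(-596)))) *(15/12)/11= -149 *sqrt(79)/11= -120.39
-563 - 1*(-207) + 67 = -289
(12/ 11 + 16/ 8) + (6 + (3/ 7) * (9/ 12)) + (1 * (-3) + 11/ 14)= 2217/ 308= 7.20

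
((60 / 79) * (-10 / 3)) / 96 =-0.03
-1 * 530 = -530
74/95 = 0.78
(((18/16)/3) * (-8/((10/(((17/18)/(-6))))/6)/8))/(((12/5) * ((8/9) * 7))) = 17/7168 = 0.00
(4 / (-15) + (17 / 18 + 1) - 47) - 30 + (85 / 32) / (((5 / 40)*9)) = -13133 / 180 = -72.96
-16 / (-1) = 16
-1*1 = -1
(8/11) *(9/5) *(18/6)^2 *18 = 11664/55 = 212.07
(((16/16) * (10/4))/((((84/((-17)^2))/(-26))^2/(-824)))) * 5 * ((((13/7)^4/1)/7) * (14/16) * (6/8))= -1038085279809175/11294304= -91912284.26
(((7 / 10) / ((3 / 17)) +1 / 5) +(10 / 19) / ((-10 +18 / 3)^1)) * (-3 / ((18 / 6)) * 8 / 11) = -2.93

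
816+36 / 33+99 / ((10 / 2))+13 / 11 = 46094 / 55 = 838.07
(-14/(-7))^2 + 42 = 46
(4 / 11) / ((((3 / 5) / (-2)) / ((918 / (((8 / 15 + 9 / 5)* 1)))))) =-36720 / 77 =-476.88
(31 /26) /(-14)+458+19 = 173597 /364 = 476.91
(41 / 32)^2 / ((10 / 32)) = 1681 / 320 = 5.25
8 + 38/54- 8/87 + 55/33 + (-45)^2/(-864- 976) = 2644549/288144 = 9.18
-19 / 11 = -1.73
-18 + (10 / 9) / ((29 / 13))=-4568 / 261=-17.50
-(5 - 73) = 68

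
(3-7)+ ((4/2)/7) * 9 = -10/7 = -1.43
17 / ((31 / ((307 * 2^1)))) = 10438 / 31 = 336.71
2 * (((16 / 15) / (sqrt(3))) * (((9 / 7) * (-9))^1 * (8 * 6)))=-13824 * sqrt(3) / 35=-684.11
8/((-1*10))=-4/5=-0.80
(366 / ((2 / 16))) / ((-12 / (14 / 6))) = -1708 / 3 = -569.33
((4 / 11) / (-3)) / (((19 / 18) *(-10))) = 12 / 1045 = 0.01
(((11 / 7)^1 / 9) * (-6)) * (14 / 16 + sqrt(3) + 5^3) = -11077 / 84- 22 * sqrt(3) / 21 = -133.68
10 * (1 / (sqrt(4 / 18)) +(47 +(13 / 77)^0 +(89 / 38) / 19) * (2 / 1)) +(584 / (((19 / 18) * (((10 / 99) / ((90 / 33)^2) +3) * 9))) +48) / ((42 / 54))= 15 * sqrt(2) +6479336662 / 6168407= 1071.62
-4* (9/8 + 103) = -833/2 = -416.50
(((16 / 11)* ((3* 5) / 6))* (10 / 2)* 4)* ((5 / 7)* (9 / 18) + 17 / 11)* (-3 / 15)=-23440 / 847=-27.67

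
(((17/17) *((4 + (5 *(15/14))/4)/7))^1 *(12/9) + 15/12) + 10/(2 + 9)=20543/6468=3.18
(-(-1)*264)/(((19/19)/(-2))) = -528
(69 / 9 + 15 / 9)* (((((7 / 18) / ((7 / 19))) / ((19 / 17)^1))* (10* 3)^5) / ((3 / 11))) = 785400000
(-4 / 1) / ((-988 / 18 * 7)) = 18 / 1729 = 0.01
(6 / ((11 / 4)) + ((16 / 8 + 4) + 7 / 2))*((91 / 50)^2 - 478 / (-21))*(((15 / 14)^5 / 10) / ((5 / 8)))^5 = 0.18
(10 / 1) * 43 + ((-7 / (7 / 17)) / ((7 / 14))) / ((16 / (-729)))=15833 / 8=1979.12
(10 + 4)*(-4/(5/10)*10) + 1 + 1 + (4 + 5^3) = -989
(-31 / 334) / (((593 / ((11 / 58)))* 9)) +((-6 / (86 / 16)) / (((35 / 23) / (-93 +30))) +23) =1538522171369 / 22228498260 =69.21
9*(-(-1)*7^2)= 441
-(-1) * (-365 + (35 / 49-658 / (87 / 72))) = -184494 / 203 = -908.84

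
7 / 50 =0.14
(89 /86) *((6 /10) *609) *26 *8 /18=939484 /215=4369.69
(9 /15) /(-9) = -1 /15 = -0.07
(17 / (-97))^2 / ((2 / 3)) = 867 / 18818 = 0.05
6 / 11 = 0.55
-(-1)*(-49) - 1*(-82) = 33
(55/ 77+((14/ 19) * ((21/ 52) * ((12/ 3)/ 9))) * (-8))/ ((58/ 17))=-30311/ 300846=-0.10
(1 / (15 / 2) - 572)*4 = -34312 / 15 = -2287.47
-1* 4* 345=-1380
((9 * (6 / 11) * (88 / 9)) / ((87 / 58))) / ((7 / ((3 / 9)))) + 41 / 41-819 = -17146 / 21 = -816.48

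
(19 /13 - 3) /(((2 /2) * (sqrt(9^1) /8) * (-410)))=0.01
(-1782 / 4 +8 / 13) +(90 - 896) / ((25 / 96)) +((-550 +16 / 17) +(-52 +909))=-35713417 / 11050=-3231.98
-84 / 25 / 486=-14 / 2025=-0.01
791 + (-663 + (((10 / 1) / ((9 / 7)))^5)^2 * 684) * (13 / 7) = 2790855458925970052902 / 2711943423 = 1029097965413.55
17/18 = 0.94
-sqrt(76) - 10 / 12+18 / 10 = 29 / 30 - 2*sqrt(19) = -7.75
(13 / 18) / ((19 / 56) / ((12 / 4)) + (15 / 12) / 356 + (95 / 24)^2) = 259168 / 5664419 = 0.05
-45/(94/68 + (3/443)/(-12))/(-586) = 15062/271025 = 0.06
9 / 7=1.29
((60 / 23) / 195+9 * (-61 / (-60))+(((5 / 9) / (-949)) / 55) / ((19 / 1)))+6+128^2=13465873558601 / 821131740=16399.16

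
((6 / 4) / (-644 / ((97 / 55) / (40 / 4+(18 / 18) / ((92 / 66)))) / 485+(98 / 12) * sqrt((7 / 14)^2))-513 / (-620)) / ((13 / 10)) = 125857359 / 362718538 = 0.35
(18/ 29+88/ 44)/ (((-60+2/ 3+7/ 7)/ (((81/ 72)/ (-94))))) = 513/ 954100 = 0.00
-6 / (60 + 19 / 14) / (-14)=6 / 859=0.01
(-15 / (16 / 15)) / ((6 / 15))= -1125 / 32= -35.16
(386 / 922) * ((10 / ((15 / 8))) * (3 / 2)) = 1544 / 461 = 3.35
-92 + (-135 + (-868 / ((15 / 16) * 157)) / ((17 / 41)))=-9657353 / 40035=-241.22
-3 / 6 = -0.50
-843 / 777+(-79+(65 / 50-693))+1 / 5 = -399681 / 518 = -771.58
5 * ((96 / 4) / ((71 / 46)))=5520 / 71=77.75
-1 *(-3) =3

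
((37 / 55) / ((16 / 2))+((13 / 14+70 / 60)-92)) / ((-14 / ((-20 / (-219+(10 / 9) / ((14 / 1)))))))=2489829 / 4247936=0.59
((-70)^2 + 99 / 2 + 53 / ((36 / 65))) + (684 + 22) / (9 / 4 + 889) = 647601919 / 128340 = 5045.99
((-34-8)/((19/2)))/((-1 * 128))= 0.03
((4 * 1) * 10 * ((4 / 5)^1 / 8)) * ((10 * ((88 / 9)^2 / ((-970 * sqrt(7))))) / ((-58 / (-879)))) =-4537984 * sqrt(7) / 531657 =-22.58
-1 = -1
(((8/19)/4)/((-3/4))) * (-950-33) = 137.96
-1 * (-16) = 16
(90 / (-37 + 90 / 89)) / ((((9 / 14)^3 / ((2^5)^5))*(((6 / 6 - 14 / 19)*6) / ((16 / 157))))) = -2491136866254848 / 122197653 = -20386126.94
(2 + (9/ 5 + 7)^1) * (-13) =-702/ 5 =-140.40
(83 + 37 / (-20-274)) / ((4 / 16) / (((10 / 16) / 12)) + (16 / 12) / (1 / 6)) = 121825 / 18816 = 6.47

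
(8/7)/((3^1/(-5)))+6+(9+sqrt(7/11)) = sqrt(77)/11+275/21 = 13.89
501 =501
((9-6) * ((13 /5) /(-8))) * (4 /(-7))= 39 /70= 0.56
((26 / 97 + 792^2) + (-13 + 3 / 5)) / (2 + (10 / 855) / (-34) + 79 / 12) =3537437089968 / 48404455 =73080.82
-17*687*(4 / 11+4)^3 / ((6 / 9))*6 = -11624435712 / 1331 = -8733610.60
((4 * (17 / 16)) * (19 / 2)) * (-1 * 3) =-969 / 8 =-121.12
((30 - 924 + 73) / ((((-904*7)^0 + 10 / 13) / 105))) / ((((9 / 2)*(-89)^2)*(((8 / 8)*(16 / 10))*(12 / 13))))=-0.93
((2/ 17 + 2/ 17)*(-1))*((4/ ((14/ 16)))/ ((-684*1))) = 0.00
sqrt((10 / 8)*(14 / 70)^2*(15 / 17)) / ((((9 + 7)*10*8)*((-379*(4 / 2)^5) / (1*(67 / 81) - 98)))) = 463*sqrt(51) / 2514862080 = 0.00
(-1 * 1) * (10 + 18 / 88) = -10.20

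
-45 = -45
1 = 1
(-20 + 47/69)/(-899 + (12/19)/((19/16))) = 0.02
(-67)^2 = 4489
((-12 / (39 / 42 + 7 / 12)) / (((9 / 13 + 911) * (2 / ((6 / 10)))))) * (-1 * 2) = 9828 / 1881505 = 0.01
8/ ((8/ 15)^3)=3375/ 64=52.73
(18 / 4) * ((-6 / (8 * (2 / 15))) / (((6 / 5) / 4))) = -675 / 8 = -84.38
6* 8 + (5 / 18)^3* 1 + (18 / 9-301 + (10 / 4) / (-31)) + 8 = -43943161 / 180792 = -243.06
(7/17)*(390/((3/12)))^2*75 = 1277640000/17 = 75155294.12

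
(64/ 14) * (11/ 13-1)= -64/ 91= -0.70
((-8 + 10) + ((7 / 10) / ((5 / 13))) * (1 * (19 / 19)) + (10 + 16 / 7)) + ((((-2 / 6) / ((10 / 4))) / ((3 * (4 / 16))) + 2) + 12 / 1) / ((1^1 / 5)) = 268433 / 3150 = 85.22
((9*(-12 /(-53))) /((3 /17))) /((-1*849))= -204 /14999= -0.01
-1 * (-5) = 5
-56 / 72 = -7 / 9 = -0.78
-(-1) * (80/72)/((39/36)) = 40/39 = 1.03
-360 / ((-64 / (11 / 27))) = 55 / 24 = 2.29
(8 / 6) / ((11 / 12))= 16 / 11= 1.45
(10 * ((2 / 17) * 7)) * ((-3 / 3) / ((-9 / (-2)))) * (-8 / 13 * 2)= 4480 / 1989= 2.25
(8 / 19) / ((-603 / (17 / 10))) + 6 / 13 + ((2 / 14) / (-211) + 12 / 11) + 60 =61.55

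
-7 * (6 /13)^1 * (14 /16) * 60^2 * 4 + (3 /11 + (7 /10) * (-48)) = -29129829 /715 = -40741.02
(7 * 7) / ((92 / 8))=4.26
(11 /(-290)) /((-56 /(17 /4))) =187 /64960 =0.00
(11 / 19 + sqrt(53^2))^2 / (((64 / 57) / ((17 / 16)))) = 13213131 / 4864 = 2716.52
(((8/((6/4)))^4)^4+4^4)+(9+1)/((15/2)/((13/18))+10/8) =2232056034256747834216/5208653241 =428528437387.05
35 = 35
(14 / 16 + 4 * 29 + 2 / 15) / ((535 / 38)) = 266779 / 32100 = 8.31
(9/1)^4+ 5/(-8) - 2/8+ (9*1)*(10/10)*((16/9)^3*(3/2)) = 6635.98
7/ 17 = 0.41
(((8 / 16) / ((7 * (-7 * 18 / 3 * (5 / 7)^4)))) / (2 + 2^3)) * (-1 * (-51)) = -833 / 25000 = -0.03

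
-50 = -50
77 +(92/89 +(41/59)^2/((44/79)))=1075543091/13631596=78.90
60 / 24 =2.50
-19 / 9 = -2.11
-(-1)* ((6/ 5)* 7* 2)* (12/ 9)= 112/ 5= 22.40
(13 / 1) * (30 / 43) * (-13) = -5070 / 43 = -117.91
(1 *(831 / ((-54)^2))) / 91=277 / 88452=0.00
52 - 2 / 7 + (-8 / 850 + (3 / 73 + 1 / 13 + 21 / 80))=2352822203 / 45172400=52.09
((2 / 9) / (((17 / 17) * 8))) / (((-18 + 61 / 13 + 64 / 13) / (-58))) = 377 / 1962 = 0.19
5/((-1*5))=-1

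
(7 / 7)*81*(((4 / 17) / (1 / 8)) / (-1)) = -2592 / 17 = -152.47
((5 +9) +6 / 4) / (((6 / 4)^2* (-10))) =-31 / 45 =-0.69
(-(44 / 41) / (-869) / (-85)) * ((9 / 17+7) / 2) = -256 / 4680355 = -0.00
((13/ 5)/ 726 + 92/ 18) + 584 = 6415459/ 10890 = 589.11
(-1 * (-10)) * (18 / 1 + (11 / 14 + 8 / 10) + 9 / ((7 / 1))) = 1461 / 7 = 208.71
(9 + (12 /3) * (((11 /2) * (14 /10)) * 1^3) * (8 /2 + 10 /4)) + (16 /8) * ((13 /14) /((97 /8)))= 710754 /3395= 209.35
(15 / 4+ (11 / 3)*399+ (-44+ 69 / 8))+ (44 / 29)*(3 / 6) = 332255 / 232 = 1432.13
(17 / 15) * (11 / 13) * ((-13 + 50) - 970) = -894.72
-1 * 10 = -10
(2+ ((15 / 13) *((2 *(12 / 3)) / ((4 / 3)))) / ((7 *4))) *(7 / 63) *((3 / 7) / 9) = 409 / 34398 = 0.01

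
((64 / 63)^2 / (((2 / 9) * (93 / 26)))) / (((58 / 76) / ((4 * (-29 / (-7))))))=8093696 / 287091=28.19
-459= -459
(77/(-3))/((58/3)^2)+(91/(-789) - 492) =-1306352815/2654196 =-492.18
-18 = -18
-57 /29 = -1.97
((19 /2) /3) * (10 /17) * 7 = 665 /51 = 13.04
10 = 10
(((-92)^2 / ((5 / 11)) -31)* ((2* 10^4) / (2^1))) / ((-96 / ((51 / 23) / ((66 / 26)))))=-855905375 / 506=-1691512.60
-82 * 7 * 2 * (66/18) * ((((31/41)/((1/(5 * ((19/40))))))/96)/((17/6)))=-45353/1632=-27.79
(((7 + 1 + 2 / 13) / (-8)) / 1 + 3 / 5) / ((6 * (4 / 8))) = -109 / 780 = -0.14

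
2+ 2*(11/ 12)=3.83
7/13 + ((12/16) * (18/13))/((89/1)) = 1273/2314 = 0.55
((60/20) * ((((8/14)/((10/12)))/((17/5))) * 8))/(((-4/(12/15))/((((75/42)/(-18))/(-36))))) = -20/7497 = -0.00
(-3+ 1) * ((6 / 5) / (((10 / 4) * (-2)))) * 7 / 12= 0.28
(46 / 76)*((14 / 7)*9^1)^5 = 1143685.89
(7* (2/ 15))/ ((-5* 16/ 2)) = -7/ 300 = -0.02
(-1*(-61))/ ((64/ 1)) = 61/ 64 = 0.95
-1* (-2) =2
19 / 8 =2.38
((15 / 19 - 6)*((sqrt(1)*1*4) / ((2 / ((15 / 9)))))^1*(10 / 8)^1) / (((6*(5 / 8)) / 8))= -880 / 19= -46.32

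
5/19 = 0.26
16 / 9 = 1.78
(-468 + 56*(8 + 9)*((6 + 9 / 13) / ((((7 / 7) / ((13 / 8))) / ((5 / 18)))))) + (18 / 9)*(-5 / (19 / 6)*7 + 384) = 3153.73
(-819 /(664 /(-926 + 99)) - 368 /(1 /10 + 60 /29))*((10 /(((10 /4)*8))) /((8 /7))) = 2486174579 /6682496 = 372.04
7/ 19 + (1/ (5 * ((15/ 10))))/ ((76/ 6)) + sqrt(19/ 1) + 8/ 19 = 5.16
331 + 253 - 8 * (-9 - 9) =728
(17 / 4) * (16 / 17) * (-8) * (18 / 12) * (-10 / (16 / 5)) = 150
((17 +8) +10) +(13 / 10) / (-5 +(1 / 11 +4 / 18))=161113 / 4640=34.72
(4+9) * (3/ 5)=39/ 5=7.80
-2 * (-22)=44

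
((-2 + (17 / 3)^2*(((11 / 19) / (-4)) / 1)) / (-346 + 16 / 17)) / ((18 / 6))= 77299 / 12037032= 0.01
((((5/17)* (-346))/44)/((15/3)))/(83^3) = -173/213848338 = -0.00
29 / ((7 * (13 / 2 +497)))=58 / 7049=0.01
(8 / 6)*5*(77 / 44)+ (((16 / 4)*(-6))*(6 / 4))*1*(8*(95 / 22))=-40655 / 33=-1231.97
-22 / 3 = -7.33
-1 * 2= -2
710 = 710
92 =92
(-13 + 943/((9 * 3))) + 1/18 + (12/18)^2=1211/54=22.43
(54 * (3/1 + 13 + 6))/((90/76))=5016/5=1003.20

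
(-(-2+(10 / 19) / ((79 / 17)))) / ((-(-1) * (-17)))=-2832 / 25517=-0.11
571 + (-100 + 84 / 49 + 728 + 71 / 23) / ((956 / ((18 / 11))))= 484290127 / 846538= 572.08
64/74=32/37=0.86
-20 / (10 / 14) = -28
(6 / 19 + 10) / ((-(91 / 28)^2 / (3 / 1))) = -9408 / 3211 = -2.93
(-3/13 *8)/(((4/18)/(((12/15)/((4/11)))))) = -1188/65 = -18.28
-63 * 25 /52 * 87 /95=-27405 /988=-27.74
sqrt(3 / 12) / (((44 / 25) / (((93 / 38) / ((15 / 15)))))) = 2325 / 3344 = 0.70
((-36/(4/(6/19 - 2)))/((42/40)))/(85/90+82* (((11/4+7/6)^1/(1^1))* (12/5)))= 172800/9237781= 0.02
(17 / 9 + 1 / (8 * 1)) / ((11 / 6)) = 145 / 132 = 1.10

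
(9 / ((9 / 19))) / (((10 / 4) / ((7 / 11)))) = 266 / 55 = 4.84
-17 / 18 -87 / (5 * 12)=-431 / 180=-2.39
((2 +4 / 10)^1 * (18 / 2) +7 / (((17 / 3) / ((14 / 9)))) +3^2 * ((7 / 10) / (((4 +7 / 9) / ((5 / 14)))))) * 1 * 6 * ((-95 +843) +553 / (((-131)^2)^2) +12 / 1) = 235528185421175543 / 2152794422510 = 109405.80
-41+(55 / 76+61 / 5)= -10669 / 380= -28.08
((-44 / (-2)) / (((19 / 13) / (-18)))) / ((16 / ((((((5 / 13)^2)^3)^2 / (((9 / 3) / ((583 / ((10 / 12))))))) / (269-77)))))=-939404296875 / 4358534078297984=-0.00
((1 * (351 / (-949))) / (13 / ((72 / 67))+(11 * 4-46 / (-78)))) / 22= -12636 / 42606377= -0.00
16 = 16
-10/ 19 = -0.53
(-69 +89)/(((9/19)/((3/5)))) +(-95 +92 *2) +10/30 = 114.67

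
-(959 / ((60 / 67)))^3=-265265169922277 / 216000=-1228079490.38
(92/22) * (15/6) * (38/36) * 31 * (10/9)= 338675/891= 380.11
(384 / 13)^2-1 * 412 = 77828 / 169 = 460.52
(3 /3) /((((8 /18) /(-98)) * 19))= -11.61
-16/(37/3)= -48/37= -1.30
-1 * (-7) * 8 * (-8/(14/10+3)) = -1120/11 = -101.82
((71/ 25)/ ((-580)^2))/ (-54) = -71/ 454140000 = -0.00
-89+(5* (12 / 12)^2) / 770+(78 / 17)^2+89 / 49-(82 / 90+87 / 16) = -8128317601 / 112155120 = -72.47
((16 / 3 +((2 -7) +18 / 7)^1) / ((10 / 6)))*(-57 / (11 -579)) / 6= 1159 / 39760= 0.03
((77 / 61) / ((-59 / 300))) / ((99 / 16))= -1.04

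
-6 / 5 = -1.20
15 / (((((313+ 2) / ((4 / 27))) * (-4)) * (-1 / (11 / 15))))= 11 / 8505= 0.00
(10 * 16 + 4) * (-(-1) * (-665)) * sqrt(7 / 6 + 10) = -54530 * sqrt(402) / 3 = -364441.03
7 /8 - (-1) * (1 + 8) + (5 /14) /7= 3891 /392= 9.93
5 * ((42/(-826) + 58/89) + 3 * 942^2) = 69893241235/5251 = 13310463.00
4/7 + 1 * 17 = 123/7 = 17.57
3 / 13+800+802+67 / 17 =354964 / 221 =1606.17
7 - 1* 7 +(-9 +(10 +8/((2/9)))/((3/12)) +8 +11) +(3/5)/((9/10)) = 584/3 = 194.67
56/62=28/31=0.90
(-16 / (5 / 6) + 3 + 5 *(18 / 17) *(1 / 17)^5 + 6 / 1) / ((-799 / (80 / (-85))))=-19696249104 / 1639302998635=-0.01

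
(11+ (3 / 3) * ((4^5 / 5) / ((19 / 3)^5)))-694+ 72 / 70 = -59100265207 / 86663465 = -681.95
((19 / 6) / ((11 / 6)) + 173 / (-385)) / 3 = 164 / 385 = 0.43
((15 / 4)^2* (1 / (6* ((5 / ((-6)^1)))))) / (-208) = 45 / 3328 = 0.01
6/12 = 1/2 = 0.50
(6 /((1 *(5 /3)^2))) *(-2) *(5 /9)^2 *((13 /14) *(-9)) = 78 /7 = 11.14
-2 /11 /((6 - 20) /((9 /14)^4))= 6561 /2958032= 0.00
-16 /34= -8 /17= -0.47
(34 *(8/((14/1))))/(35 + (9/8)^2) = 0.54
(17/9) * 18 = 34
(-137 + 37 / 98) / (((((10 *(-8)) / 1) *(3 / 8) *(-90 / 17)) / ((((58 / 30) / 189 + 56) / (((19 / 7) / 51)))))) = -204807163723 / 226233000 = -905.29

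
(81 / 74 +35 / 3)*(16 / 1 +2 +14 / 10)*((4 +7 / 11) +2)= 20060473 / 12210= 1642.95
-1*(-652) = 652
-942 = -942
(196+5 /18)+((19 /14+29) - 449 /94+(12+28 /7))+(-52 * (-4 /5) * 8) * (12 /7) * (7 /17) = 237981241 /503370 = 472.78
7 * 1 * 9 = 63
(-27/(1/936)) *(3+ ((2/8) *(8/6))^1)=-84240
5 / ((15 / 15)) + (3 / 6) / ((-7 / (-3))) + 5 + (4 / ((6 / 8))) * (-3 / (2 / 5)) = -417 / 14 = -29.79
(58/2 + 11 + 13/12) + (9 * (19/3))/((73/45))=76.22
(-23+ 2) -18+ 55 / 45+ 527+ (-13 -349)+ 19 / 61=70016 / 549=127.53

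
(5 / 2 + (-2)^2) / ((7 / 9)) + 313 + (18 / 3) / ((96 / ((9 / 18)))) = 71991 / 224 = 321.39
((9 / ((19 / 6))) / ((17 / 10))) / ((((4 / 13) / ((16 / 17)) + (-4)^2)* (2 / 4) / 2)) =37440 / 91409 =0.41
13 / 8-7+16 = 10.62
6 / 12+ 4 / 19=27 / 38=0.71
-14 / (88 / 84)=-147 / 11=-13.36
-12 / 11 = -1.09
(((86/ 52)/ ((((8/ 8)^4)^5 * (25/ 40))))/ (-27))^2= 29584/ 3080025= 0.01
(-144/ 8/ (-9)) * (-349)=-698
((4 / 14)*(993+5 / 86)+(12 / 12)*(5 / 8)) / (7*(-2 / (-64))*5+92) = 304324 / 99631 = 3.05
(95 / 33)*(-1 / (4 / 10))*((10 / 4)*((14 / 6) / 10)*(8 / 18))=-3325 / 1782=-1.87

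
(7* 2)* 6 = 84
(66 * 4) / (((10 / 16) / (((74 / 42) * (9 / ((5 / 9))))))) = 2109888 / 175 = 12056.50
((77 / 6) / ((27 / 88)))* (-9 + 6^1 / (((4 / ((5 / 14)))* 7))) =-70543 / 189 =-373.24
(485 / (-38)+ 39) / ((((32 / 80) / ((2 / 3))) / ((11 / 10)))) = 10967 / 228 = 48.10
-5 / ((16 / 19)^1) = -95 / 16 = -5.94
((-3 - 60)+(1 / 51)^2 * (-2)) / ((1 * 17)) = -163865 / 44217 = -3.71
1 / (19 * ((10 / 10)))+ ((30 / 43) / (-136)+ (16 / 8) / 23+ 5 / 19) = 508069 / 1277788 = 0.40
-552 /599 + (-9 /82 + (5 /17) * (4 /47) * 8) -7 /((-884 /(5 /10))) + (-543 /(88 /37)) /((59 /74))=-380352847181003 /1324449776936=-287.18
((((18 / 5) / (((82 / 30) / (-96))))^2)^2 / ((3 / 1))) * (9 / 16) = 135413275557888 / 2825761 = 47920993.87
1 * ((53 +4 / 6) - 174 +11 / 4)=-1411 / 12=-117.58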